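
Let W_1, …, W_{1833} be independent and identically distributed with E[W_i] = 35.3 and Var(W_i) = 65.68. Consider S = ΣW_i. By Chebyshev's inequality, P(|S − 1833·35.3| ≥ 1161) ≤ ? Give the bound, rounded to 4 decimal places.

Var(S) = n·Var(W_i) = 1833·65.68 = 120391.44.
Chebyshev: P(|S − 1833·35.3| ≥ 1161) ≤ Var(S)/1161² = 120391.44/1347921 = 0.0893.

0.0893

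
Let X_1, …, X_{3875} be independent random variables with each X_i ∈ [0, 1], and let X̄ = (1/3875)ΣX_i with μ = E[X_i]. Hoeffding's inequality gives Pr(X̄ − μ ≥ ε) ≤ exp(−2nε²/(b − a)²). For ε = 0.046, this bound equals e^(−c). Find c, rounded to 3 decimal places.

16.399

c = 2nε²/(b − a)² = 2·3875·0.046² / 1² = 16.3990.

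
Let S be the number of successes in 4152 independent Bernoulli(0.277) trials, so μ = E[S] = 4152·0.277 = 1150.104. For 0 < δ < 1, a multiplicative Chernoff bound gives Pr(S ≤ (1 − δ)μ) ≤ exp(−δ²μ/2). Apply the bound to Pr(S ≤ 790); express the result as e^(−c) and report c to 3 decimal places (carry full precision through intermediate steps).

56.375

Write 790 = (1 − δ)μ, so δ = 1 − 790/1150.104 = 0.3131056…
Then the exponent is δ²μ/2 = (μ − 790)²/(2μ) = 56.375289.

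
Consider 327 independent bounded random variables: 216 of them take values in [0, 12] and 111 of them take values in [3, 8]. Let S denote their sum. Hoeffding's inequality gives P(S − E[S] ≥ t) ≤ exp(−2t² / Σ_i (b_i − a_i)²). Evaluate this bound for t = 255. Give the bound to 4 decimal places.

Σ(b_i − a_i)² = 216·12² + 111·5² = 33879.
Exponent = 2·255² / 33879 = 3.83866.
Bound = exp(−3.83866) = 0.02152.

0.0215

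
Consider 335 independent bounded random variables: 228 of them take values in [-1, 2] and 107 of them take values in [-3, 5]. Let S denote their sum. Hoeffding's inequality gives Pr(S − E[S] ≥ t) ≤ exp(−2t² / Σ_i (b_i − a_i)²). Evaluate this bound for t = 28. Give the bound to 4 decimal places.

Σ(b_i − a_i)² = 228·3² + 107·8² = 8900.
Exponent = 2·28² / 8900 = 0.17618.
Bound = exp(−0.17618) = 0.83847.

0.8385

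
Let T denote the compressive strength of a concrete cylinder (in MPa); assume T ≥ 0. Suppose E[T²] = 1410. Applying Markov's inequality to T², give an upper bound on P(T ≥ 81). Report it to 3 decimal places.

Since T ≥ 0, the event {T ≥ 81} is the same as {T² ≥ 6561}.
Markov's inequality applied to T² gives P(T² ≥ 6561) ≤ E[T²]/6561 = 1410/6561 = 0.2149.

0.215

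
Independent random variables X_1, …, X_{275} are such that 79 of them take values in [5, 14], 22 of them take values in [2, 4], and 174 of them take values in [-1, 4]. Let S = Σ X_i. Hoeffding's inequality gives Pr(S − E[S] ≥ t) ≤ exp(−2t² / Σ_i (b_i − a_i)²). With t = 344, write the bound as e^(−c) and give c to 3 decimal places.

21.839

Σ(b_i − a_i)² = 79·9² + 22·2² + 174·5² = 10837.
c = 2t² / 10837 = 2·344² / 10837 = 21.8393.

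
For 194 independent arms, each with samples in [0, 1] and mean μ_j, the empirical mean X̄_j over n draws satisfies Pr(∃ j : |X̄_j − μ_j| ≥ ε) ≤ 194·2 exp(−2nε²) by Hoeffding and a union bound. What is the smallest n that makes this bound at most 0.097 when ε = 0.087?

548

Need 2·194·exp(−2nε²) ≤ 0.097, i.e. exp(−2nε²) ≤ 0.097/388.
So 2nε² ≥ ln(388/0.097) = 8.294050.
Hence n ≥ 8.294050/(2·0.087²) = 547.896.
The smallest integer n is 548.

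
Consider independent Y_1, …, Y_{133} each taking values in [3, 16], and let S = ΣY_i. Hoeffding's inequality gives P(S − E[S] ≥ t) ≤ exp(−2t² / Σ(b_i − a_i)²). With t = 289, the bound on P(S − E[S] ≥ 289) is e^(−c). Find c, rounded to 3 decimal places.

7.432

Σ(b_i − a_i)² = 133·(13)² = 22477.
c = 2t²/22477 = 2·289²/22477 = 7.4317.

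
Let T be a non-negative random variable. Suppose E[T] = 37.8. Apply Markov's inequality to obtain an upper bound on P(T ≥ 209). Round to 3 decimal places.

0.181

Markov's inequality: for a non-negative random variable, P(T ≥ a) ≤ E[T]/a.
Here E[T] = 37.8 and a = 209, so the bound is 37.8/209 = 0.1809.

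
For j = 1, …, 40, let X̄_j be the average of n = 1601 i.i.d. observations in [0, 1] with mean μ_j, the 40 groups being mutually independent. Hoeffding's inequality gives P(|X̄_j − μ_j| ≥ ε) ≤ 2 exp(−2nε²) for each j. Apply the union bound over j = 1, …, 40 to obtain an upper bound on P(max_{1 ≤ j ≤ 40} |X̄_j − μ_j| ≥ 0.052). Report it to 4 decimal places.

Per-experiment Hoeffding bound: 2·exp(−2·1601·0.052²) = 2·exp(−8.65821) = 0.00034739.
Union bound over 40 events: 40·0.00034739 = 0.01390.

0.0139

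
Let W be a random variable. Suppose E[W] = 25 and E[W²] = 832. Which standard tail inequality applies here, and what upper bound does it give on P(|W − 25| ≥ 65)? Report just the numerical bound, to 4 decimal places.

The first two moments determine the variance, so Chebyshev's inequality is the sharpest standard bound available.
Var(W) = E[W²] − (E[W])² = 832 − 625 = 207.
Chebyshev's inequality: P(|W − μ| ≥ t) ≤ Var(W)/t² = 207/4225 = 0.0490.

0.0490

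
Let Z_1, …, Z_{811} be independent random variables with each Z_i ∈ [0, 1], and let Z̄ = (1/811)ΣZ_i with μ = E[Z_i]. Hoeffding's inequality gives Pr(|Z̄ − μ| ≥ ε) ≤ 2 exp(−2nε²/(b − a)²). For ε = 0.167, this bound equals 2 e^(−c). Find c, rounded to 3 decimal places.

45.236

c = 2nε²/(b − a)² = 2·811·0.167² / 1² = 45.2360.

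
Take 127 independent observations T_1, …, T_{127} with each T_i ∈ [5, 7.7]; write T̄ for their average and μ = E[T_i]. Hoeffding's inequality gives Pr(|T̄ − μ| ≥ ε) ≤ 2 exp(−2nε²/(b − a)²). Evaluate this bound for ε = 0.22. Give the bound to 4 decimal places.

Exponent: 2nε²/(b − a)² = 2·127·0.22² / 2.7² = 1.68636.
Bound = 2·exp(−1.68636) = 0.37038.

0.3704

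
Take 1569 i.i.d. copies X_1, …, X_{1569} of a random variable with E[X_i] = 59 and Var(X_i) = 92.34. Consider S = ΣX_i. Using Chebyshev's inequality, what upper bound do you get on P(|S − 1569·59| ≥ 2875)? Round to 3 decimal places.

Var(S) = n·Var(X_i) = 1569·92.34 = 144881.46.
Chebyshev: P(|S − 1569·59| ≥ 2875) ≤ Var(S)/2875² = 144881.46/8265625 = 0.0175.

0.018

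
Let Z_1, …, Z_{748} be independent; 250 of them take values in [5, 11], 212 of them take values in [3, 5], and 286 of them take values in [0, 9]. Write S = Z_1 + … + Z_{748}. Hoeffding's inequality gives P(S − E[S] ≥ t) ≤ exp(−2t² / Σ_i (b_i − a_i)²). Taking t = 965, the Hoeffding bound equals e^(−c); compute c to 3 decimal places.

56.414

Σ(b_i − a_i)² = 250·6² + 212·2² + 286·9² = 33014.
c = 2t² / 33014 = 2·965² / 33014 = 56.4139.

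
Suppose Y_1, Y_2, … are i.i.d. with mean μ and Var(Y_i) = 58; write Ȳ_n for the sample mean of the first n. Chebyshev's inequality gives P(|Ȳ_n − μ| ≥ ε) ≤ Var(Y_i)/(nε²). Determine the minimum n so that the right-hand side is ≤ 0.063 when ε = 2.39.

Require 58/(n·2.39²) ≤ 0.063, i.e. n ≥ 58/(0.063·2.39²) = 161.173.
The smallest integer n is 162.

162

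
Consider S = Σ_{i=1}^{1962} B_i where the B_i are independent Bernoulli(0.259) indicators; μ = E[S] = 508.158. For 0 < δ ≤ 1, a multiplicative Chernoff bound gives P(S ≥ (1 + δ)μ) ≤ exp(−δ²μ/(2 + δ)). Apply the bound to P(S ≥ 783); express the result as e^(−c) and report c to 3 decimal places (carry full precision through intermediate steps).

58.504

Write 783 = (1 + δ)μ, so δ = 783/508.158 − 1 = 0.5408593…
Then the exponent is δ²μ/(2 + δ) = (783 − μ)² / (μ·(2 + δ)) = 58.504168.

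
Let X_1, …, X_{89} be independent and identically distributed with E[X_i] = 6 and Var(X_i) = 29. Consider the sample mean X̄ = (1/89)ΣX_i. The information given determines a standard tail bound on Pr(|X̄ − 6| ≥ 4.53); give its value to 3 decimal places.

With mean and variance of each term known, Chebyshev's inequality bounds the deviation of the sum (or sample mean).
Var(X̄) = Var(X_i)/n = 29/89 = 0.32584.
Chebyshev: Pr(|X̄ − 6| ≥ 4.53) ≤ Var(X̄)/(4.53)² = 29/(89·4.53²) = 0.0159.

0.016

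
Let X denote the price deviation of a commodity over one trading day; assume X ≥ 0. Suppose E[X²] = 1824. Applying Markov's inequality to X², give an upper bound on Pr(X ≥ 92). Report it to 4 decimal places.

Since X ≥ 0, the event {X ≥ 92} is the same as {X² ≥ 8464}.
Markov's inequality applied to X² gives Pr(X² ≥ 8464) ≤ E[X²]/8464 = 1824/8464 = 0.2155.

0.2155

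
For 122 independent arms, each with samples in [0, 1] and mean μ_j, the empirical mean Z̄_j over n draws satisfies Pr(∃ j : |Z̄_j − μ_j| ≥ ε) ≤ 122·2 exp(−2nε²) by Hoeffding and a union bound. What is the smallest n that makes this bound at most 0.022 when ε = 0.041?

Need 2·122·exp(−2nε²) ≤ 0.022, i.e. exp(−2nε²) ≤ 0.022/244.
So 2nε² ≥ ln(244/0.022) = 9.313881.
Hence n ≥ 9.313881/(2·0.041²) = 2770.339.
The smallest integer n is 2771.

2771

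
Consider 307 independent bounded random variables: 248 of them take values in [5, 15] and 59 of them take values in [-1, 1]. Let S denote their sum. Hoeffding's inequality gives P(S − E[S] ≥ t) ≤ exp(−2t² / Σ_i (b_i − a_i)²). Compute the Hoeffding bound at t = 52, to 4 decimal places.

0.8057

Σ(b_i − a_i)² = 248·10² + 59·2² = 25036.
Exponent = 2·52² / 25036 = 0.21601.
Bound = exp(−0.21601) = 0.80573.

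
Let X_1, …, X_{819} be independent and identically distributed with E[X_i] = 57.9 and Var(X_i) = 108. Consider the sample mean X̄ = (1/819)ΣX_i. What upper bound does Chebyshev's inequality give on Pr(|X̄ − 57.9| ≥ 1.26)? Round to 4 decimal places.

Var(X̄) = Var(X_i)/n = 108/819 = 0.13187.
Chebyshev: Pr(|X̄ − 57.9| ≥ 1.26) ≤ Var(X̄)/(1.26)² = 108/(819·1.26²) = 0.0831.

0.0831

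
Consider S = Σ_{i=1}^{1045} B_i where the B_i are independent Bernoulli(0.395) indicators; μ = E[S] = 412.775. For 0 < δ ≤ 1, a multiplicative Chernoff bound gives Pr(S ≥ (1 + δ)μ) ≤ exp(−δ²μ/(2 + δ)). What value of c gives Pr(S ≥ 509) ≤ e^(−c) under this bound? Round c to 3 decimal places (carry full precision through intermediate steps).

10.045

Write 509 = (1 + δ)μ, so δ = 509/412.775 − 1 = 0.2331173…
Then the exponent is δ²μ/(2 + δ) = (509 − μ)² / (μ·(2 + δ)) = 10.045023.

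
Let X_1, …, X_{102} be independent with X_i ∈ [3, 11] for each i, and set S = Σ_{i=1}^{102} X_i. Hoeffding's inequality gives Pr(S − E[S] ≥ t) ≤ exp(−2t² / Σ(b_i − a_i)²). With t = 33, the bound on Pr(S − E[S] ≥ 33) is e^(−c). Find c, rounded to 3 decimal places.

0.334

Σ(b_i − a_i)² = 102·(8)² = 6528.
c = 2t²/6528 = 2·33²/6528 = 0.3336.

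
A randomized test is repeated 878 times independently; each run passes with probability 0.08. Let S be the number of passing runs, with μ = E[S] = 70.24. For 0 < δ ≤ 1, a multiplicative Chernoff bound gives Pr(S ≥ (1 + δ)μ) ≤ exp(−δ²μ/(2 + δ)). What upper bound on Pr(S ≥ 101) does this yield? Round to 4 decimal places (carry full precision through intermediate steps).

Write 101 = (1 + δ)μ, so δ = 101/70.24 − 1 = 0.4379271…
Then the exponent is δ²μ/(2 + δ) = (101 − μ)² / (μ·(2 + δ)) = 5.525447.
Bound = exp(−5.525447) = 0.00398.

0.0040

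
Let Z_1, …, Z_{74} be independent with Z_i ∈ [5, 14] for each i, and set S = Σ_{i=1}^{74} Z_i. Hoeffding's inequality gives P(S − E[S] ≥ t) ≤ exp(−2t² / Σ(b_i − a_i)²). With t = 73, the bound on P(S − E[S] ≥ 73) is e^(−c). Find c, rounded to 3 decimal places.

1.778

Σ(b_i − a_i)² = 74·(9)² = 5994.
c = 2t²/5994 = 2·73²/5994 = 1.7781.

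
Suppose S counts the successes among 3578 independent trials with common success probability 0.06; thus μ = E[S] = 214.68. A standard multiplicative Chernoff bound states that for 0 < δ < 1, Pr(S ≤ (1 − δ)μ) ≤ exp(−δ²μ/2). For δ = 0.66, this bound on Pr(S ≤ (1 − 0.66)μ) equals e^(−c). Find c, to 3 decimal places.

46.757

c = δ²μ/2 = 0.66²·214.68/2 = 46.7573.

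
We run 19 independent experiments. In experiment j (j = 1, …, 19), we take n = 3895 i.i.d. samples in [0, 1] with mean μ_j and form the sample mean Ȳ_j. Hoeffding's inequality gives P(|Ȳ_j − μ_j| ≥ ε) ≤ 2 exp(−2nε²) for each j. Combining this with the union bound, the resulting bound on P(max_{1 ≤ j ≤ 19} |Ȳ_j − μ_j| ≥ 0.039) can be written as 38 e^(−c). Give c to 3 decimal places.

Union bound over the 19 events: P(max_{1 ≤ j ≤ 19} |Ȳ_j − μ_j| ≥ 0.039) ≤ 19·2·exp(−2nε²) = 38 exp(−2·3895·0.039²).
So c = 2·3895·0.039² = 11.8486.

11.849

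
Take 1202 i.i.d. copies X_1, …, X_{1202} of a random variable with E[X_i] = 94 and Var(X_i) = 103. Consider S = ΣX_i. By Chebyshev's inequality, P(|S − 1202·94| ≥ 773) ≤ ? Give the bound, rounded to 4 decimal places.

0.2072

Var(S) = n·Var(X_i) = 1202·103 = 123806.
Chebyshev: P(|S − 1202·94| ≥ 773) ≤ Var(S)/773² = 123806/597529 = 0.2072.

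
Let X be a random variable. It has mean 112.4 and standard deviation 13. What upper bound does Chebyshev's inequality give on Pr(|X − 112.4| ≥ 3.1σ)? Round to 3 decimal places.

Chebyshev: Pr(|X − μ| ≥ t) ≤ Var(X)/t².
Var(X) = σ² = 13² = 169.
t = 3.1·13 = 40.3.
Bound = 169 / 1624.09 = 0.1041.

0.104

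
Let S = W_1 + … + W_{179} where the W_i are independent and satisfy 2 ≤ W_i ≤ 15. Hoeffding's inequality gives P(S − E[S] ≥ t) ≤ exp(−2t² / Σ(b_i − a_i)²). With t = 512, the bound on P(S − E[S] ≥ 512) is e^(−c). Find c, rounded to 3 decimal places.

Σ(b_i − a_i)² = 179·(13)² = 30251.
c = 2t²/30251 = 2·512²/30251 = 17.3313.

17.331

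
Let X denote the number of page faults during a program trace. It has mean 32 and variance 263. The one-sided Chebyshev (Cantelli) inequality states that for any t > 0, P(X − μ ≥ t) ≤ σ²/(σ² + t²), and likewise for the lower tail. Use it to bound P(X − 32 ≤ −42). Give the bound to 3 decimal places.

Here σ² = 263 and t = 42, so σ² + t² = 2027.
Cantelli's bound: 263/2027 = 0.1297.

0.130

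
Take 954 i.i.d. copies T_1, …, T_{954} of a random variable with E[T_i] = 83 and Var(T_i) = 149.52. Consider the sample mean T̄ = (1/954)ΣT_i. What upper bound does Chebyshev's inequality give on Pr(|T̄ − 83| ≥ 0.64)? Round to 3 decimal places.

0.383

Var(T̄) = Var(T_i)/n = 149.52/954 = 0.15673.
Chebyshev: Pr(|T̄ − 83| ≥ 0.64) ≤ Var(T̄)/(0.64)² = 149.52/(954·0.64²) = 0.3826.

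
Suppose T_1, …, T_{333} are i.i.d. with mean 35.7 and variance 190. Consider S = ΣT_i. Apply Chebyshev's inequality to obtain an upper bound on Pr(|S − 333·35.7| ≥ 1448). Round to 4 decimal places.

Var(S) = n·Var(T_i) = 333·190 = 63270.
Chebyshev: Pr(|S − 333·35.7| ≥ 1448) ≤ Var(S)/1448² = 63270/2096704 = 0.0302.

0.0302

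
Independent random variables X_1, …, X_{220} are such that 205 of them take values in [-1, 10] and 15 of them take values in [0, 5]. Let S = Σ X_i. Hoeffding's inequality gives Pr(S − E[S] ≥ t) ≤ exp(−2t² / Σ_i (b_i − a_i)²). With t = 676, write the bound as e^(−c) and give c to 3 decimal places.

36.297

Σ(b_i − a_i)² = 205·11² + 15·5² = 25180.
c = 2t² / 25180 = 2·676² / 25180 = 36.2967.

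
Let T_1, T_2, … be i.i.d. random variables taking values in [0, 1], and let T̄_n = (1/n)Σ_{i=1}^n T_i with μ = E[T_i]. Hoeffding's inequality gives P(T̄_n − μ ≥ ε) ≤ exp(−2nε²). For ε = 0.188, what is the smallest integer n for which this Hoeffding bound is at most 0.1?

Require exp(−2nε²) ≤ 0.1, i.e. 2nε² ≥ ln(1/0.1) = 2.302585.
So n ≥ 2.302585 / (2·0.188²) = 32.574.
The smallest integer n is 33.

33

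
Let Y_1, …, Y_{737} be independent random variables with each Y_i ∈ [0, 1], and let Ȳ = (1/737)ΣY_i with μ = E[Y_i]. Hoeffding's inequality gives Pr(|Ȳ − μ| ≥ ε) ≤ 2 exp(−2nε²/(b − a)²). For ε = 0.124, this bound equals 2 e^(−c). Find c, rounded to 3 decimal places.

22.664

c = 2nε²/(b − a)² = 2·737·0.124² / 1² = 22.6642.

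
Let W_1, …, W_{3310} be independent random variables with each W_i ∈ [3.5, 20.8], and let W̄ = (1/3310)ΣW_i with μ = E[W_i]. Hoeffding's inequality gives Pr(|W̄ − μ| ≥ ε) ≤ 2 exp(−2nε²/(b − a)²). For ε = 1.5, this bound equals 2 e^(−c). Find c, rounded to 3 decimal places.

49.768

c = 2nε²/(b − a)² = 2·3310·1.5² / 17.3² = 49.7678.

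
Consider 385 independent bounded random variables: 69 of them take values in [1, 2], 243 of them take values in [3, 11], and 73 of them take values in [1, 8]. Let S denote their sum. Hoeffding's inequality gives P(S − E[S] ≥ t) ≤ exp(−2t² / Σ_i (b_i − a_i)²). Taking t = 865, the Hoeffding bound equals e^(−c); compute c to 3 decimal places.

Σ(b_i − a_i)² = 69·1² + 243·8² + 73·7² = 19198.
c = 2t² / 19198 = 2·865² / 19198 = 77.9482.

77.948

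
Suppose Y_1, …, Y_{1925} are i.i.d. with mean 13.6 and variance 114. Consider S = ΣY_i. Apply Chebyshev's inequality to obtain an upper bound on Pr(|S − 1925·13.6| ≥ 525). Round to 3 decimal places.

Var(S) = n·Var(Y_i) = 1925·114 = 219450.
Chebyshev: Pr(|S − 1925·13.6| ≥ 525) ≤ Var(S)/525² = 219450/275625 = 0.7962.

0.796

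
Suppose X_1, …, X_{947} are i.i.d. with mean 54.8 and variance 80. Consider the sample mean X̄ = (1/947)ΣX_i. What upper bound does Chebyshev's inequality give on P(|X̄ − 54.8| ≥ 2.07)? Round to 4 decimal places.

0.0197

Var(X̄) = Var(X_i)/n = 80/947 = 0.084477.
Chebyshev: P(|X̄ − 54.8| ≥ 2.07) ≤ Var(X̄)/(2.07)² = 80/(947·2.07²) = 0.0197.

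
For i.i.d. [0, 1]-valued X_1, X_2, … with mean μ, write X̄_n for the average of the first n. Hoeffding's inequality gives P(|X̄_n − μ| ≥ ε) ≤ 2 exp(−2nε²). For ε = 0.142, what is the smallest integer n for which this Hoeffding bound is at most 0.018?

Require 2·exp(−2nε²) ≤ 0.018, i.e. 2nε² ≥ ln(2/0.018) = 4.710531.
So n ≥ 4.710531 / (2·0.142²) = 116.805.
The smallest integer n is 117.

117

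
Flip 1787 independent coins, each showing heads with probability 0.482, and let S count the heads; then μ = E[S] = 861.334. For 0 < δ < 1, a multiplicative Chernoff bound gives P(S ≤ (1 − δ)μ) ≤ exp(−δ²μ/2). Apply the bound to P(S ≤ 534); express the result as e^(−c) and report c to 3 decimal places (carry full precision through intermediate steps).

Write 534 = (1 − δ)μ, so δ = 1 − 534/861.334 = 0.3800314…
Then the exponent is δ²μ/2 = (μ − 534)²/(2μ) = 62.198606.

62.199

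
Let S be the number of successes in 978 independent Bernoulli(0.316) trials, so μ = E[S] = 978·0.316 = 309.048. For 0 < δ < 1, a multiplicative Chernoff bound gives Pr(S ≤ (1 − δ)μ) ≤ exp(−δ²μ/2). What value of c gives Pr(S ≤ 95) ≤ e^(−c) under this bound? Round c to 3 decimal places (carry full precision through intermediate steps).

Write 95 = (1 − δ)μ, so δ = 1 − 95/309.048 = 0.6926044…
Then the exponent is δ²μ/2 = (μ − 95)²/(2μ) = 74.125292.

74.125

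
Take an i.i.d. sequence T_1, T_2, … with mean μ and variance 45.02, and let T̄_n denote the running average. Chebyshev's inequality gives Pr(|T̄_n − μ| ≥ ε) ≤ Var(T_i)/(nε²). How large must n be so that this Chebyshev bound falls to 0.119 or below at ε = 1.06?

337

Require 45.02/(n·1.06²) ≤ 0.119, i.e. n ≥ 45.02/(0.119·1.06²) = 336.703.
The smallest integer n is 337.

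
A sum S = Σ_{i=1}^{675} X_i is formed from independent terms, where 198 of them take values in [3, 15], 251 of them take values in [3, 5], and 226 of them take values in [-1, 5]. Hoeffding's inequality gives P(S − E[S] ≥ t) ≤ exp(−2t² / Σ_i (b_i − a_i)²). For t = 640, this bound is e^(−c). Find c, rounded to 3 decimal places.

Σ(b_i − a_i)² = 198·12² + 251·2² + 226·6² = 37652.
c = 2t² / 37652 = 2·640² / 37652 = 21.7571.

21.757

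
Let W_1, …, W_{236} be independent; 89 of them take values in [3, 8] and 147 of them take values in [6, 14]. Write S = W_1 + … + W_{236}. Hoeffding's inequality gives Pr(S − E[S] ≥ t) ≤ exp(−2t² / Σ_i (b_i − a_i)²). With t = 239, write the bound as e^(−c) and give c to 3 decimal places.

Σ(b_i − a_i)² = 89·5² + 147·8² = 11633.
c = 2t² / 11633 = 2·239² / 11633 = 9.8205.

9.821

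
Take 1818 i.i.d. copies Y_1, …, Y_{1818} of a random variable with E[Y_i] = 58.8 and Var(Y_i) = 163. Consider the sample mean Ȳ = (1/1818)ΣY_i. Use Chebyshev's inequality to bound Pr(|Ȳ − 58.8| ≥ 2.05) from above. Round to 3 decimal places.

0.021

Var(Ȳ) = Var(Y_i)/n = 163/1818 = 0.089659.
Chebyshev: Pr(|Ȳ − 58.8| ≥ 2.05) ≤ Var(Ȳ)/(2.05)² = 163/(1818·2.05²) = 0.0213.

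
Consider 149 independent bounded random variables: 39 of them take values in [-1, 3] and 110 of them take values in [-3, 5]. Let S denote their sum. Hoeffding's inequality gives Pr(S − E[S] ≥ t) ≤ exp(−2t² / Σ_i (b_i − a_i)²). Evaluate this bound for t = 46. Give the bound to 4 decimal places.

Σ(b_i − a_i)² = 39·4² + 110·8² = 7664.
Exponent = 2·46² / 7664 = 0.55219.
Bound = exp(−0.55219) = 0.57569.

0.5757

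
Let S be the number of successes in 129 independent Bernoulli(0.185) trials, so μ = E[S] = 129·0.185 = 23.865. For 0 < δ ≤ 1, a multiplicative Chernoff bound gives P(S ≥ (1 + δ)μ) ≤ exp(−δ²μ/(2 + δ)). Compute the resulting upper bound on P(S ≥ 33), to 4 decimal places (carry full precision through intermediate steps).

Write 33 = (1 + δ)μ, so δ = 33/23.865 − 1 = 0.3827781…
Then the exponent is δ²μ/(2 + δ) = (33 − μ)² / (μ·(2 + δ)) = 1.467480.
Bound = exp(−1.467480) = 0.23051.

0.2305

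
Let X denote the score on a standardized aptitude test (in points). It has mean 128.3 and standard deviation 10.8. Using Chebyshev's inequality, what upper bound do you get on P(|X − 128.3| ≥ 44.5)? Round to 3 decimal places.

0.059

Chebyshev: P(|X − μ| ≥ t) ≤ Var(X)/t².
Var(X) = σ² = 10.8² = 116.64.
Bound = 116.64 / 1980.25 = 0.0589.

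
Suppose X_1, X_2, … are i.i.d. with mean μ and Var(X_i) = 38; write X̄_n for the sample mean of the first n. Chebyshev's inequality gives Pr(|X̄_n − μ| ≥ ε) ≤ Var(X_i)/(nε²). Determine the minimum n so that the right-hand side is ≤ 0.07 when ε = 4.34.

Require 38/(n·4.34²) ≤ 0.07, i.e. n ≥ 38/(0.07·4.34²) = 28.821.
The smallest integer n is 29.

29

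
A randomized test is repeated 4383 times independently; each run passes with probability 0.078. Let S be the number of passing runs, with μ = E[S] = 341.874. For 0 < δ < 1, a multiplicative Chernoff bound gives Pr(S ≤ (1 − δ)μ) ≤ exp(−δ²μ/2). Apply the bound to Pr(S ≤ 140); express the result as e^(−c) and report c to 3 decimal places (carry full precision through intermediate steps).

Write 140 = (1 − δ)μ, so δ = 1 − 140/341.874 = 0.5904924…
Then the exponent is δ²μ/2 = (μ − 140)²/(2μ) = 59.602532.

59.603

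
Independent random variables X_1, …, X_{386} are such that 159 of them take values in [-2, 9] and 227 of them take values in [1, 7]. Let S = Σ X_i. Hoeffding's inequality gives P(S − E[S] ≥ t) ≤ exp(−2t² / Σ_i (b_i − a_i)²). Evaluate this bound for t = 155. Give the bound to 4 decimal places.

Σ(b_i − a_i)² = 159·11² + 227·6² = 27411.
Exponent = 2·155² / 27411 = 1.75295.
Bound = exp(−1.75295) = 0.17326.

0.1733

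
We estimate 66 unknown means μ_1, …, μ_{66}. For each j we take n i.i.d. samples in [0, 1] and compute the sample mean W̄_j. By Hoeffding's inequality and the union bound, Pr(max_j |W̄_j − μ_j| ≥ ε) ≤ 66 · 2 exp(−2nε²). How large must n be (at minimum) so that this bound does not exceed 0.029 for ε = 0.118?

Need 2·66·exp(−2nε²) ≤ 0.029, i.e. exp(−2nε²) ≤ 0.029/132.
So 2nε² ≥ ln(132/0.029) = 8.423261.
Hence n ≥ 8.423261/(2·0.118²) = 302.473.
The smallest integer n is 303.

303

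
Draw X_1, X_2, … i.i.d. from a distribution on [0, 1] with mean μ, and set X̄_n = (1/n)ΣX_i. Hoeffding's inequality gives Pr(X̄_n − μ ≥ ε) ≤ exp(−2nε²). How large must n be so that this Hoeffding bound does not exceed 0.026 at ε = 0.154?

Require exp(−2nε²) ≤ 0.026, i.e. 2nε² ≥ ln(1/0.026) = 3.649659.
So n ≥ 3.649659 / (2·0.154²) = 76.945.
The smallest integer n is 77.

77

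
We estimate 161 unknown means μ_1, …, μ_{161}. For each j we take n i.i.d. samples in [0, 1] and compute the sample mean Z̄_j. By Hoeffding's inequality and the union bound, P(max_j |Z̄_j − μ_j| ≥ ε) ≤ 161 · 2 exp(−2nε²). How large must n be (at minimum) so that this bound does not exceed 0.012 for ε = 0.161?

Need 2·161·exp(−2nε²) ≤ 0.012, i.e. exp(−2nε²) ≤ 0.012/322.
So 2nε² ≥ ln(322/0.012) = 10.197400.
Hence n ≥ 10.197400/(2·0.161²) = 196.702.
The smallest integer n is 197.

197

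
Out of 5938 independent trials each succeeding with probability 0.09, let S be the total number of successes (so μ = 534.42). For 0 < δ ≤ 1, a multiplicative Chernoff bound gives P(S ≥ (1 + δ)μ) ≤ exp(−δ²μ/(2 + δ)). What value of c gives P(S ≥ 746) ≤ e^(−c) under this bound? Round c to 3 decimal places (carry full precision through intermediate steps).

Write 746 = (1 + δ)μ, so δ = 746/534.42 − 1 = 0.3959058…
Then the exponent is δ²μ/(2 + δ) = (746 − μ)² / (μ·(2 + δ)) = 34.962041.

34.962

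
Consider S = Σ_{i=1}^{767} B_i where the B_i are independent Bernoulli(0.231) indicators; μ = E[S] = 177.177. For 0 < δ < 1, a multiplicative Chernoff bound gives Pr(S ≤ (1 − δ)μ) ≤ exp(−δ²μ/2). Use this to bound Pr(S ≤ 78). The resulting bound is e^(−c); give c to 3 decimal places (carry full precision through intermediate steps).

Write 78 = (1 − δ)μ, so δ = 1 − 78/177.177 = 0.5597623…
Then the exponent is δ²μ/2 = (μ − 78)²/(2μ) = 27.757771.

27.758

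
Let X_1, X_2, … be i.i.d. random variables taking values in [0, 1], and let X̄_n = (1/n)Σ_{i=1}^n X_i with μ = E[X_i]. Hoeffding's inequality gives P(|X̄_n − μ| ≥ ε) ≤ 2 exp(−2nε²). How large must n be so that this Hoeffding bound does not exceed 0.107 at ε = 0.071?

291

Require 2·exp(−2nε²) ≤ 0.107, i.e. 2nε² ≥ ln(2/0.107) = 2.928074.
So n ≥ 2.928074 / (2·0.071²) = 290.426.
The smallest integer n is 291.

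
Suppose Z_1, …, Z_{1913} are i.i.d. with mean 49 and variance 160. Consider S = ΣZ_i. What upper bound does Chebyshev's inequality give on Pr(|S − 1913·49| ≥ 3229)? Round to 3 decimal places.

Var(S) = n·Var(Z_i) = 1913·160 = 306080.
Chebyshev: Pr(|S − 1913·49| ≥ 3229) ≤ Var(S)/3229² = 306080/10426441 = 0.0294.

0.029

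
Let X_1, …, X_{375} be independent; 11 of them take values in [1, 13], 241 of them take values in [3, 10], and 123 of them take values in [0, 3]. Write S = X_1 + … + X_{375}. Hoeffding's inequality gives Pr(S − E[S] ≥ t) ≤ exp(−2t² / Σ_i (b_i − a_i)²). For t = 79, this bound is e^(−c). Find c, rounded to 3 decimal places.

Σ(b_i − a_i)² = 11·12² + 241·7² + 123·3² = 14500.
c = 2t² / 14500 = 2·79² / 14500 = 0.8608.

0.861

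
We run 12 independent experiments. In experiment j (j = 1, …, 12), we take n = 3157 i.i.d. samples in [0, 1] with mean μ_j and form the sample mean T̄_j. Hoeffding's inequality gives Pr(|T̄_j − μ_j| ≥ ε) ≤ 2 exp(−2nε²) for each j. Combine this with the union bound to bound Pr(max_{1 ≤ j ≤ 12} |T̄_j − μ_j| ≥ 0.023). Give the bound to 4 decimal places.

0.8504

Per-experiment Hoeffding bound: 2·exp(−2·3157·0.023²) = 2·exp(−3.34011) = 0.070866.
Union bound over 12 events: 12·0.070866 = 0.85040.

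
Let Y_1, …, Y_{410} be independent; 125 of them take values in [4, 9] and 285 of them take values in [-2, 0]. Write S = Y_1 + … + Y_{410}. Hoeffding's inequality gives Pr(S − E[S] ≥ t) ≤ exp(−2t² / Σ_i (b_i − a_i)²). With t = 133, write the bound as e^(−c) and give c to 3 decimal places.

8.295

Σ(b_i − a_i)² = 125·5² + 285·2² = 4265.
c = 2t² / 4265 = 2·133² / 4265 = 8.2950.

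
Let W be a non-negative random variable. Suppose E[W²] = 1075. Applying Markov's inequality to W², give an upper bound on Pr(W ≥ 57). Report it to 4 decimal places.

0.3309

Since W ≥ 0, the event {W ≥ 57} is the same as {W² ≥ 3249}.
Markov's inequality applied to W² gives Pr(W² ≥ 3249) ≤ E[W²]/3249 = 1075/3249 = 0.3309.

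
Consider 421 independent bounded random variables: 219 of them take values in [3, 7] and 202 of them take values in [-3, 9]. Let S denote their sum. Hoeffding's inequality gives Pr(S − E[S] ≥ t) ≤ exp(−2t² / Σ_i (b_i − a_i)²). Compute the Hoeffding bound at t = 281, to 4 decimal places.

Σ(b_i − a_i)² = 219·4² + 202·12² = 32592.
Exponent = 2·281² / 32592 = 4.84542.
Bound = exp(−4.84542) = 0.00786.

0.0079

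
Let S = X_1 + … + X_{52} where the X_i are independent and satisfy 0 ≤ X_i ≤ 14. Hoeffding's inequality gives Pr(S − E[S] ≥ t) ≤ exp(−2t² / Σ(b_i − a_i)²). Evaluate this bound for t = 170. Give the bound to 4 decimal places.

Σ(b_i − a_i)² = 52·(14)² = 10192.
Exponent = 2·170²/10192 = 5.6711.
Bound = exp(−5.6711) = 0.00344.

0.0034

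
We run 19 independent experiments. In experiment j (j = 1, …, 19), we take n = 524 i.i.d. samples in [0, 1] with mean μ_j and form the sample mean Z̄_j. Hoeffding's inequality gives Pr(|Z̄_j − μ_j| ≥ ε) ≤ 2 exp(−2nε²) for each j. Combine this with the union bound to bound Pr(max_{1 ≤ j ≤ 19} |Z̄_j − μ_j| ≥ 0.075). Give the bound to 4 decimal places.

Per-experiment Hoeffding bound: 2·exp(−2·524·0.075²) = 2·exp(−5.89500) = 0.0055064.
Union bound over 19 events: 19·0.0055064 = 0.10462.

0.1046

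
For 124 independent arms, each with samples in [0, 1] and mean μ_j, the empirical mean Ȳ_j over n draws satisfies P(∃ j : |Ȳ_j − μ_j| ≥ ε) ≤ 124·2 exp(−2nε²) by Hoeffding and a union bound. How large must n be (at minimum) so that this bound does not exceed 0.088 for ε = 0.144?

192

Need 2·124·exp(−2nε²) ≤ 0.088, i.e. exp(−2nε²) ≤ 0.088/248.
So 2nε² ≥ ln(248/0.088) = 7.943847.
Hence n ≥ 7.943847/(2·0.144²) = 191.547.
The smallest integer n is 192.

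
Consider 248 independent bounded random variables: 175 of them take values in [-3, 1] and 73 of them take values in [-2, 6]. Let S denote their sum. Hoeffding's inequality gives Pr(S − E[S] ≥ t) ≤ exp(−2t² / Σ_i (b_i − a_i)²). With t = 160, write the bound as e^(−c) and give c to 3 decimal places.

Σ(b_i − a_i)² = 175·4² + 73·8² = 7472.
c = 2t² / 7472 = 2·160² / 7472 = 6.8522.

6.852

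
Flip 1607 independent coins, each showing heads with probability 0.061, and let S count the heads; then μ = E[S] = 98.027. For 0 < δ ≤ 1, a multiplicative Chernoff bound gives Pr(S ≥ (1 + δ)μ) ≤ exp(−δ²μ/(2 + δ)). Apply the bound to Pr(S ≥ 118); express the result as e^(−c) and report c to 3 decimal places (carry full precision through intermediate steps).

Write 118 = (1 + δ)μ, so δ = 118/98.027 − 1 = 0.20375…
Then the exponent is δ²μ/(2 + δ) = (118 − μ)² / (μ·(2 + δ)) = 1.846624.

1.847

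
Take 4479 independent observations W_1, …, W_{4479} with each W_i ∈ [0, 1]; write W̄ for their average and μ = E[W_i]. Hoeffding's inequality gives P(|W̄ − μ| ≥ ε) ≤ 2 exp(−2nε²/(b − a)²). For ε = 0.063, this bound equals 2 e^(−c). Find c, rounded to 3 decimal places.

35.554

c = 2nε²/(b − a)² = 2·4479·0.063² / 1² = 35.5543.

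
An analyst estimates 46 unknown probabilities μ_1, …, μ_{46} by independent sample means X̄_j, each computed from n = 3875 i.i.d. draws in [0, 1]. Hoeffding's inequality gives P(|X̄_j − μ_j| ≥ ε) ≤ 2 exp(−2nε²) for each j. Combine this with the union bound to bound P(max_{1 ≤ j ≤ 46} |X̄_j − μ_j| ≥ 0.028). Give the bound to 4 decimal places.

Per-experiment Hoeffding bound: 2·exp(−2·3875·0.028²) = 2·exp(−6.07600) = 0.0045947.
Union bound over 46 events: 46·0.0045947 = 0.21136.

0.2114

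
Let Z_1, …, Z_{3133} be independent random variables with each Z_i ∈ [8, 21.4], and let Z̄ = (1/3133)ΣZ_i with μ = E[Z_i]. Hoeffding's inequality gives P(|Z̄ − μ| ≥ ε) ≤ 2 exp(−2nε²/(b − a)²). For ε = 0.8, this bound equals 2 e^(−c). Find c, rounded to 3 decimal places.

c = 2nε²/(b − a)² = 2·3133·0.8² / 13.4² = 22.3337.

22.334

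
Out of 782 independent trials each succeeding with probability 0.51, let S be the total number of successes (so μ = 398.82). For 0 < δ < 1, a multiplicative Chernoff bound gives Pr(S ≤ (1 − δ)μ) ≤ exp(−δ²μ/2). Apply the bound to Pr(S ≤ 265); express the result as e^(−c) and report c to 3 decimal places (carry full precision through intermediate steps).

22.451

Write 265 = (1 − δ)μ, so δ = 1 − 265/398.82 = 0.3355398…
Then the exponent is δ²μ/2 = (μ − 265)²/(2μ) = 22.450971.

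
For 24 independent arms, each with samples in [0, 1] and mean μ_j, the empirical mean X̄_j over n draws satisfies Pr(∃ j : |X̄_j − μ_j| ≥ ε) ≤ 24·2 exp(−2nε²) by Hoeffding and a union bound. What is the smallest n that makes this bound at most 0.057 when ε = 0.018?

Need 2·24·exp(−2nε²) ≤ 0.057, i.e. exp(−2nε²) ≤ 0.057/48.
So 2nε² ≥ ln(48/0.057) = 6.735905.
Hence n ≥ 6.735905/(2·0.018²) = 10394.915.
The smallest integer n is 10395.

10395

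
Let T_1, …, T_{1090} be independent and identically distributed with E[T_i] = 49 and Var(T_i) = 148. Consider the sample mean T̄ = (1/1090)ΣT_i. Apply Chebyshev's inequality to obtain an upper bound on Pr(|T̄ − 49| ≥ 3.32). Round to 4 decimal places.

0.0123

Var(T̄) = Var(T_i)/n = 148/1090 = 0.13578.
Chebyshev: Pr(|T̄ − 49| ≥ 3.32) ≤ Var(T̄)/(3.32)² = 148/(1090·3.32²) = 0.0123.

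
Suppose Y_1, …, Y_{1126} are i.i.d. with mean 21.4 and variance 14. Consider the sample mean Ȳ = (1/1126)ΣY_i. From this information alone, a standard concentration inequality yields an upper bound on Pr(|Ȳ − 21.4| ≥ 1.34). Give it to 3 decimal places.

0.007

With mean and variance of each term known, Chebyshev's inequality bounds the deviation of the sum (or sample mean).
Var(Ȳ) = Var(Y_i)/n = 14/1126 = 0.012433.
Chebyshev: Pr(|Ȳ − 21.4| ≥ 1.34) ≤ Var(Ȳ)/(1.34)² = 14/(1126·1.34²) = 0.0069.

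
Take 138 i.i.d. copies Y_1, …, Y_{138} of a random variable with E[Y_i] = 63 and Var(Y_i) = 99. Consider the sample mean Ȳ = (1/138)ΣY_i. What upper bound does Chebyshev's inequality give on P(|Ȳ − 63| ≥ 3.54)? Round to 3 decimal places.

Var(Ȳ) = Var(Y_i)/n = 99/138 = 0.71739.
Chebyshev: P(|Ȳ − 63| ≥ 3.54) ≤ Var(Ȳ)/(3.54)² = 99/(138·3.54²) = 0.0572.

0.057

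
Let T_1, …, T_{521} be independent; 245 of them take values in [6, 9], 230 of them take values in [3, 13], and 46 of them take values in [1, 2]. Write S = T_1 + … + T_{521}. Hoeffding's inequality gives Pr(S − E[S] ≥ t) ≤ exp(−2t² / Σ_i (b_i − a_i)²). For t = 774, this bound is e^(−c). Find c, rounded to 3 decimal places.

47.450

Σ(b_i − a_i)² = 245·3² + 230·10² + 46·1² = 25251.
c = 2t² / 25251 = 2·774² / 25251 = 47.4497.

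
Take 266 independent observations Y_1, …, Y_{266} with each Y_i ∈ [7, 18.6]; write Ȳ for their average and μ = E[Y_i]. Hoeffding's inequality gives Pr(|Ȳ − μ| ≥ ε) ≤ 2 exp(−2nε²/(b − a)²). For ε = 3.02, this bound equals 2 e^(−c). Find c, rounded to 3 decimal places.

36.059

c = 2nε²/(b − a)² = 2·266·3.02² / 11.6² = 36.0587.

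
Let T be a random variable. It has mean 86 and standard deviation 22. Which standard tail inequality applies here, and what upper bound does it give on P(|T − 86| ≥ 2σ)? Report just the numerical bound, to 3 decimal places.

0.250

Mean and variance are known, so Chebyshev's inequality applies.
Chebyshev: P(|T − μ| ≥ t) ≤ Var(T)/t².
Var(T) = σ² = 22² = 484.
t = 2·22 = 44.
Bound = 484 / 1936 = 0.2500.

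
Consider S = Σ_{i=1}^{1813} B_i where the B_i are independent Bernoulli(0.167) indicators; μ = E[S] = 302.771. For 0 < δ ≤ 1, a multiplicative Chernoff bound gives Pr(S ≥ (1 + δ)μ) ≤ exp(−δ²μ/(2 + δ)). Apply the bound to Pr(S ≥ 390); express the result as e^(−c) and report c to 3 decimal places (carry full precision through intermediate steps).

10.983

Write 390 = (1 + δ)μ, so δ = 390/302.771 − 1 = 0.2881022…
Then the exponent is δ²μ/(2 + δ) = (390 − μ)² / (μ·(2 + δ)) = 10.983281.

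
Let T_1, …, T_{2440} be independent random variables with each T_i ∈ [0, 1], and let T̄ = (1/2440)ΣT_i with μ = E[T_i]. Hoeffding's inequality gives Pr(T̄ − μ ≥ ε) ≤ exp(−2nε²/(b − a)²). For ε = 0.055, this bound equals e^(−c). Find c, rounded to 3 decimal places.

c = 2nε²/(b − a)² = 2·2440·0.055² / 1² = 14.7620.

14.762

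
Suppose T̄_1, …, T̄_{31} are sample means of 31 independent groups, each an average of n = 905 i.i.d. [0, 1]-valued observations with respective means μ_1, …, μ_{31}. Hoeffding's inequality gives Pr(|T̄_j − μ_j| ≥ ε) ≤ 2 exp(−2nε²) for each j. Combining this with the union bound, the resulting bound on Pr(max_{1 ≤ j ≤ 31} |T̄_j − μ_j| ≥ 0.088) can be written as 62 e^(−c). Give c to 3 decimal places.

Union bound over the 31 events: Pr(max_{1 ≤ j ≤ 31} |T̄_j − μ_j| ≥ 0.088) ≤ 31·2·exp(−2nε²) = 62 exp(−2·905·0.088²).
So c = 2·905·0.088² = 14.0166.

14.017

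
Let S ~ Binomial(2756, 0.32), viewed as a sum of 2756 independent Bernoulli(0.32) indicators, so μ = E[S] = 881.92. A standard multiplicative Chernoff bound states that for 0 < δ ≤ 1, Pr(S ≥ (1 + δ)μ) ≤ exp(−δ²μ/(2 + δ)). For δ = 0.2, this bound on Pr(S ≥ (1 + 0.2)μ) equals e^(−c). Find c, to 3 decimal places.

16.035

c = δ²μ/(2 + δ) = 0.2²·881.92/(2 + 0.2) = 16.0349.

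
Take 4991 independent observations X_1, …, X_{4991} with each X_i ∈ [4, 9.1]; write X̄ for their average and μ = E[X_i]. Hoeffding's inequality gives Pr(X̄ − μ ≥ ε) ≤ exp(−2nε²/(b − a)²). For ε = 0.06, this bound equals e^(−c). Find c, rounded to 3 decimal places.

c = 2nε²/(b − a)² = 2·4991·0.06² / 5.1² = 1.3816.

1.382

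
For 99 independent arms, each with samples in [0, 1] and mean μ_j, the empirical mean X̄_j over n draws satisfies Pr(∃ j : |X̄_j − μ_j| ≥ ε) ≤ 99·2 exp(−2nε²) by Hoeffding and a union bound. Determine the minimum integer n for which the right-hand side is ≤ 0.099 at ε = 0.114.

Need 2·99·exp(−2nε²) ≤ 0.099, i.e. exp(−2nε²) ≤ 0.099/198.
So 2nε² ≥ ln(198/0.099) = 7.600902.
Hence n ≥ 7.600902/(2·0.114²) = 292.432.
The smallest integer n is 293.

293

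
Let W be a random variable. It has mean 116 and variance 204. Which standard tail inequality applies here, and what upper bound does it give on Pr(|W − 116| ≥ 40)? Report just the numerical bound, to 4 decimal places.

Mean and variance are known, so Chebyshev's inequality applies.
Chebyshev: Pr(|W − μ| ≥ t) ≤ Var(W)/t².
Bound = 204 / 1600 = 0.1275.

0.1275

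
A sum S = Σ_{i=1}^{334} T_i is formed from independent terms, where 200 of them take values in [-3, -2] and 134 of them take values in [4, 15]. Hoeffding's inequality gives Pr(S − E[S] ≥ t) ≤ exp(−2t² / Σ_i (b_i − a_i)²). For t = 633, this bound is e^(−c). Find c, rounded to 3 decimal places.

Σ(b_i − a_i)² = 200·1² + 134·11² = 16414.
c = 2t² / 16414 = 2·633² / 16414 = 48.8228.

48.823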